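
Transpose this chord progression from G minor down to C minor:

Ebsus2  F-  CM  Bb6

G minor down to C minor is a perfect fifth; each chord root moves by that interval while the quality stays the same.
Ebsus2: root Eb down a perfect fifth → Ab, giving Absus2.
F-: root F down a perfect fifth → Bb, giving Bb-.
CM: root C down a perfect fifth → F, giving FM.
Bb6: root Bb down a perfect fifth → Eb, giving Eb6.

Absus2 Bb- FM Eb6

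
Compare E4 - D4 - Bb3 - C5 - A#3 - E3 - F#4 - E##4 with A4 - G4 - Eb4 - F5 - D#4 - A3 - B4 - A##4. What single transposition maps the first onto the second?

From E4 to A4 is 4 letter names — a fourth of some quality.
E4 to A4 is 5 semitones, which makes it a perfect fourth; the second version is higher, so the direction is up.
Checking another pair — E##4 → A##4 — gives the same interval.

up a perfect fourth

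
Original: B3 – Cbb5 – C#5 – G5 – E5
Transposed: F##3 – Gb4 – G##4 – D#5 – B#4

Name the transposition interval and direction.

down a diminished fourth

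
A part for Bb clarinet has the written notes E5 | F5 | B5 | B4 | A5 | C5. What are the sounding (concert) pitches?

D5 Eb5 A5 A4 G5 Bb4

Written C4 on the Bb clarinet sounds as Bb3, a major second lower; apply that shift to every note.
E5 -> D5
F5 -> Eb5
B5 -> A5
B4 -> A4
A5 -> G5
C5 -> Bb4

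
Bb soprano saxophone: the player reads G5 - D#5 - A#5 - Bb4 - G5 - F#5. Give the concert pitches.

F5 C#5 G#5 Ab4 F5 E5

The Bb soprano saxophone sounds a major second below written, so transpose each written note down a major second.
G5 to F5
D#5 to C#5
A#5 to G#5
Bb4 to Ab4
G5 to F5
F#5 to E5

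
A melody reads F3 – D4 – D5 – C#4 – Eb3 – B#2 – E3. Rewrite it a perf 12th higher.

C5 A5 A6 G#5 Bb4 F##4 B4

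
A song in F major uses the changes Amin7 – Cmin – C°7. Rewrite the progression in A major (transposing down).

F major down to A major is a minor sixth; each chord root moves by that interval while the quality stays the same.
Amin7: root A down a minor sixth → C#, giving C#min7.
Cmin: root C down a minor sixth → E, giving Emin.
C°7: root C down a minor sixth → E, giving E°7.

C#min7 Emin E°7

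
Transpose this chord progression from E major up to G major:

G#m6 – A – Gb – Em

Bm6 C Bbb Gm

E major up to G major is a minor third; each chord root moves by that interval while the quality stays the same.
G#m6: root G# up a minor third → B, giving Bm6.
A: root A up a minor third → C, giving C.
Gb: root Gb up a minor third → Bbb, giving Bbb.
Em: root E up a minor third → G, giving Gm.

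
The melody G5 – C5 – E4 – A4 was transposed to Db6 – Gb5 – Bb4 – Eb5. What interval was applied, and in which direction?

up a diminished fifth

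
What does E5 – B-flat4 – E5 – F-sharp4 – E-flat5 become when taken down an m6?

G#4 D4 G#4 A#3 G4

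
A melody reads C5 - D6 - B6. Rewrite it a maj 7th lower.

Db4 Eb5 C6

C5: a seventh down reaches D, and 11 semitones makes it Db4.
D6: a seventh down reaches E, and 11 semitones makes it Eb5.
A major seventh down from B6 gives C6.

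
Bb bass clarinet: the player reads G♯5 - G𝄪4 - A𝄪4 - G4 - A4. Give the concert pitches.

F#4 F##3 G##3 F3 G3

Written C4 on the Bb bass clarinet sounds as Bb2, a major ninth lower; apply that shift to every note.
G#5 to F#4
G##4 to F##3
A##4 to G##3
G4 to F3
A4 to G3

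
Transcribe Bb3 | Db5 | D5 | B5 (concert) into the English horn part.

F4 Ab5 A5 F#6

The English horn sounds a perfect fifth below written, so the written part must be a perfect fifth above concert — transpose each note up.
Bb3 becomes F4
Db5 becomes Ab5
D5 becomes A5
B5 becomes F#6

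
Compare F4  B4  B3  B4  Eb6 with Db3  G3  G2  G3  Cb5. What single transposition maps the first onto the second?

Take the first pair: F4 → Db3. F to D spans 10 letter names, so the interval is some kind of tenth.
Db3 to F4 is 16 semitones, which makes it a major tenth; the second version is lower, so the direction is down.
Checking another pair — Eb6 → Cb5 — gives the same interval.

down a major tenth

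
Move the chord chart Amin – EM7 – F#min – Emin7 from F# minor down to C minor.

Ebmin BbM7 Cmin Bbmin7

F# minor down to C minor is an augmented fourth; each chord root moves by that interval while the quality stays the same.
Amin: root A down an augmented fourth → Eb, giving Ebmin.
EM7: root E down an augmented fourth → Bb, giving BbM7.
F#min: root F# down an augmented fourth → C, giving Cmin.
Emin7: root E down an augmented fourth → Bb, giving Bbmin7.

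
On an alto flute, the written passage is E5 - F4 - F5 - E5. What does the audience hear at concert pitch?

The alto flute sounds a perfect fourth below written, so transpose each written note down a perfect fourth.
E5 to B4
F4 to C4
F5 to C5
E5 to B4

B4 C4 C5 B4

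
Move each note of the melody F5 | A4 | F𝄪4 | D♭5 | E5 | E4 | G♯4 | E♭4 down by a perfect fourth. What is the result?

C5 E4 C##4 Ab4 B4 B3 D#4 Bb3

F5 -> C5
A4 -> E4
F##4 -> C##4
Db5 -> Ab4
E5 -> B4
E4 -> B3
G#4 -> D#4
Eb4 -> Bb3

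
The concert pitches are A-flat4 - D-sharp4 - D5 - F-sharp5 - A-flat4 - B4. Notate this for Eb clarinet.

The Eb clarinet sounds a minor third above written, so the written part must be a minor third below concert — transpose each note down.
Ab4 → F4
D#4 → B#3
D5 → B4
F#5 → D#5
Ab4 → F4
B4 → G#4

F4 B#3 B4 D#5 F4 G#4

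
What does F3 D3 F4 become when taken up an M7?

E4 C#4 E5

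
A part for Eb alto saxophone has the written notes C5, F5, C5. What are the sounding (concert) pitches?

Eb4 Ab4 Eb4

Written C4 on the Eb alto saxophone sounds as Eb3, a major sixth lower; apply that shift to every note.
C5 → Eb4
F5 → Ab4
C5 → Eb4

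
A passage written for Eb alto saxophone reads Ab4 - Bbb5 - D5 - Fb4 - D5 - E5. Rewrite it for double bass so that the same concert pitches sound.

Cb5 Dbb6 F5 Abb4 F5 G5

First find concert pitch: the Eb alto saxophone sounds a major sixth below written, so Ab4 Bbb5 D5 Fb4 D5 E5 sounds Cb4 Dbb5 F4 Abb3 F4 G4.
Then write for double bass: it sounds a perfect octave below written, so the part must be a perfect octave above concert.
Cb4 → Cb5
Dbb5 → Dbb6
F4 → F5
Abb3 → Abb4
F4 → F5
G4 → G5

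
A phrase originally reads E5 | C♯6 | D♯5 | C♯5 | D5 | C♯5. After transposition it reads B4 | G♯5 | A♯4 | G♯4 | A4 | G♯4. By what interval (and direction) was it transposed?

down a perfect fourth

Take the first pair: E5 → B4. E to B spans 4 letter names, so the interval is some kind of fourth.
B4 to E5 is 5 semitones, which makes it a perfect fourth; the second version is lower, so the direction is down.
Checking another pair — C#5 → G#4 — gives the same interval.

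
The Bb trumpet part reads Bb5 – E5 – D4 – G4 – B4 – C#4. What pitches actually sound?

Ab5 D5 C4 F4 A4 B3

The Bb trumpet sounds a major second below written, so transpose each written note down a major second.
Bb5 gives Ab5
E5 gives D5
D4 gives C4
G4 gives F4
B4 gives A4
C#4 gives B3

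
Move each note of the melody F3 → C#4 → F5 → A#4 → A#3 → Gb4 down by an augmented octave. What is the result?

Fb2 C3 Fb4 A3 A2 Gbb3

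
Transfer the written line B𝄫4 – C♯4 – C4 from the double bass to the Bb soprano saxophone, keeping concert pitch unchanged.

First find concert pitch: the double bass sounds a perfect octave below written, so B𝄫4 C♯4 C4 sounds Bbb3 C#3 C3.
Then write for Bb soprano saxophone: it sounds a major second below written, so the part must be a major second above concert.
Bbb3 → Cb4
C#3 → D#3
C3 → D3

Cb4 D#3 D3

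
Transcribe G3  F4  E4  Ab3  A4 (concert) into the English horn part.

D4 C5 B4 Eb4 E5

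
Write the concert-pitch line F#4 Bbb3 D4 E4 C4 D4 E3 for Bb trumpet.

G#4 Cb4 E4 F#4 D4 E4 F#3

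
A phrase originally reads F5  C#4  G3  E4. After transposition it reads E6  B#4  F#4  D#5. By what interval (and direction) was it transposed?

up a major seventh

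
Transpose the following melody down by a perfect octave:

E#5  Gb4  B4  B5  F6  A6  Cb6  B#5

E#4 Gb3 B3 B4 F5 A5 Cb5 B#4

E#5 gives E#4
Gb4 gives Gb3
B4 gives B3
B5 gives B4
F6 gives F5
A6 gives A5
Cb6 gives Cb5
B#5 gives B#4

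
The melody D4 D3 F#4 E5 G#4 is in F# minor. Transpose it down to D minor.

Bb3 Bb2 D4 C5 E4

F# minor to D minor down is a major third, so every note moves down by that interval.
D4 -> Bb3
D3 -> Bb2
F#4 -> D4
E5 -> C5
G#4 -> E4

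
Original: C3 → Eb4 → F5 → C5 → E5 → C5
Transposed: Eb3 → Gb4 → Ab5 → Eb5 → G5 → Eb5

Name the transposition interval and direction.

up a minor third

From C3 to Eb3 is 3 letter names — a third of some quality.
C3 to Eb3 is 3 semitones, which makes it a minor third; the second version is higher, so the direction is up.
Checking another pair — C5 → Eb5 — gives the same interval.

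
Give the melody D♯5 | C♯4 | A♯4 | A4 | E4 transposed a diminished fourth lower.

A##4 G##3 E##4 E#4 B#3

D#5 gives A##4
C#4 gives G##3
A#4 gives E##4
A4 gives E#4
E4 gives B#3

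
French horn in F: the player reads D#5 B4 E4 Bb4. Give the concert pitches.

Written C4 on the French horn in F sounds as F3, a perfect fifth lower; apply that shift to every note.
D#5 -> G#4
B4 -> E4
E4 -> A3
Bb4 -> Eb4

G#4 E4 A3 Eb4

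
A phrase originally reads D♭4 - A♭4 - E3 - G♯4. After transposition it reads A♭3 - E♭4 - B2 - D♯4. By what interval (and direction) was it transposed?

down a perfect fourth

Take the first pair: Db4 → Ab3. D to A spans 4 letter names, so the interval is some kind of fourth.
Ab3 to Db4 is 5 semitones, which makes it a perfect fourth; the second version is lower, so the direction is down.
Checking another pair — G#4 → D#4 — gives the same interval.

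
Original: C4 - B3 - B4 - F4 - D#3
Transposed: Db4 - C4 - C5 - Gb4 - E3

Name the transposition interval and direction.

up a minor second

From C4 to Db4 is 2 letter names — a second of some quality.
C4 to Db4 is 1 semitone, which makes it a minor second; the second version is higher, so the direction is up.
Checking another pair — D#3 → E3 — gives the same interval.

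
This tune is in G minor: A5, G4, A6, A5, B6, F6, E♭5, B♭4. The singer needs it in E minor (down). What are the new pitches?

F#5 E4 F#6 F#5 G#6 D6 C5 G4

G minor to E minor down is a minor third, so every note moves down by that interval.
A5 -> F#5
G4 -> E4
A6 -> F#6
A5 -> F#5
B6 -> G#6
F6 -> D6
Eb5 -> C5
Bb4 -> G4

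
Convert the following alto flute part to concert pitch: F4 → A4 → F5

Written C4 on the alto flute sounds as G3, a perfect fourth lower; apply that shift to every note.
F4 to C4
A4 to E4
F5 to C5

C4 E4 C5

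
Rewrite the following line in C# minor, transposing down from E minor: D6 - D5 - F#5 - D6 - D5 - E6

B5 B4 D#5 B5 B4 C#6

E minor to C# minor down is a minor third, so every note moves down by that interval.
D6 becomes B5
D5 becomes B4
F#5 becomes D#5
D6 becomes B5
D5 becomes B4
E6 becomes C#6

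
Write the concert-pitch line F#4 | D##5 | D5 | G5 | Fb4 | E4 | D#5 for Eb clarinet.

D#4 B##4 B4 E5 Db4 C#4 B#4

The Eb clarinet sounds a minor third above written, so the written part must be a minor third below concert — transpose each note down.
F#4 to D#4
D##5 to B##4
D5 to B4
G5 to E5
Fb4 to Db4
E4 to C#4
D#5 to B#4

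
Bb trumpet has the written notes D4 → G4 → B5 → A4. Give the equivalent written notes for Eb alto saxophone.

A4 D5 F#6 E5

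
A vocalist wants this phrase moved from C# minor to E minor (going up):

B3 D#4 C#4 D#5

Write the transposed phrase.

D4 F#4 E4 F#5

C# minor to E minor up is a minor third, so every note moves up by that interval.
B3 becomes D4
D#4 becomes F#4
C#4 becomes E4
D#5 becomes F#5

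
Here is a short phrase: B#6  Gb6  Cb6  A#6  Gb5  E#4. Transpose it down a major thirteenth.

B#6: a thirteenth down reaches D, and 21 semitones makes it D#5.
Gb6: a thirteenth down reaches B, and 21 semitones makes it Bbb4.
Cb6: a thirteenth down reaches E, and 21 semitones makes it Ebb4.
A#6: a thirteenth down reaches C, and 21 semitones makes it C#5.
Gb5 down a major thirteenth is Bbb3.
E#4 down a major thirteenth is G#2.

D#5 Bbb4 Ebb4 C#5 Bbb3 G#2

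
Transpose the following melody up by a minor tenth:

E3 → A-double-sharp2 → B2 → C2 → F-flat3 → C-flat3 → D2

E3: a tenth up reaches G, and 15 semitones makes it G4.
A minor tenth up from A##2 gives C##4.
B2: a tenth up reaches D, and 15 semitones makes it D4.
A minor tenth up from C2 gives Eb3.
Fb3: a tenth up reaches A, and 15 semitones makes it Abb4.
Cb3 up a minor tenth is Ebb4.
D2: a tenth up reaches F, and 15 semitones makes it F3.

G4 C##4 D4 Eb3 Abb4 Ebb4 F3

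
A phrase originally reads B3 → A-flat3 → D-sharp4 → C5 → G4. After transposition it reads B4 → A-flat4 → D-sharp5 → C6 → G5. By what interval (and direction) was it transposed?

up a perfect octave

Take the first pair: B3 → B4. B to B spans 8 letter names, so the interval is some kind of octave.
B3 to B4 is 12 semitones, which makes it a perfect octave; the second version is higher, so the direction is up.
Checking another pair — G4 → G5 — gives the same interval.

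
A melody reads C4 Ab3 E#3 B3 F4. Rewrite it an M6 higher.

A4 F4 C##4 G#4 D5

C4 up a major sixth is A4.
Ab3: a sixth up reaches F, and 9 semitones makes it F4.
A major sixth up from E#3 gives C##4.
B3 up a major sixth is G#4.
F4 up a major sixth is D5.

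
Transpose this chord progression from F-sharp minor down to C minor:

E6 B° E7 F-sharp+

F-sharp minor down to C minor is an augmented fourth; each chord root moves by that interval while the quality stays the same.
E6: root E down an augmented fourth → Bb, giving Bb6.
B°: root B down an augmented fourth → F, giving F°.
E7: root E down an augmented fourth → Bb, giving Bb7.
F-sharp+: root F-sharp down an augmented fourth → C, giving C+.

Bb6 F° Bb7 C+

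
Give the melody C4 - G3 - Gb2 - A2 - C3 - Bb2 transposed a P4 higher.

F4 C4 Cb3 D3 F3 Eb3

C4 -> F4
G3 -> C4
Gb2 -> Cb3
A2 -> D3
C3 -> F3
Bb2 -> Eb3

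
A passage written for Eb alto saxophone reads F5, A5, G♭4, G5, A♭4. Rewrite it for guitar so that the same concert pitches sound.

Ab5 C6 Bbb4 Bb5 Cb5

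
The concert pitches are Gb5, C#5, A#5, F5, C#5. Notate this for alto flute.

Written C4 sounds as G3 on the alto flute, so concert pitches are written a perfect fourth up.
Gb5 gives Cb6
C#5 gives F#5
A#5 gives D#6
F5 gives Bb5
C#5 gives F#5

Cb6 F#5 D#6 Bb5 F#5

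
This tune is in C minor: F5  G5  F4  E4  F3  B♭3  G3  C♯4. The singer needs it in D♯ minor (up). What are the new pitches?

G#5 A#5 G#4 F##4 G#3 C#4 A#3 D##4

From C up to D♯ is an augmented second; apply that to each pitch.
F5 -> G#5
G5 -> A#5
F4 -> G#4
E4 -> F##4
F3 -> G#3
Bb3 -> C#4
G3 -> A#3
C#4 -> D##4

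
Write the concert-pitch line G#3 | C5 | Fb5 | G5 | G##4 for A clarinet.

Written C4 sounds as A3 on the A clarinet, so concert pitches are written a minor third up.
G#3 to B3
C5 to Eb5
Fb5 to Abb5
G5 to Bb5
G##4 to B#4

B3 Eb5 Abb5 Bb5 B#4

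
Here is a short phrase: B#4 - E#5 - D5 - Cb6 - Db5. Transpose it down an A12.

E3 A3 Gb3 Fbb4 Gbb3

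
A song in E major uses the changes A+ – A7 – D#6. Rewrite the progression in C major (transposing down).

F+ F7 B6

E major down to C major is a major third; each chord root moves by that interval while the quality stays the same.
A+: root A down a major third → F, giving F+.
A7: root A down a major third → F, giving F7.
D#6: root D# down a major third → B, giving B6.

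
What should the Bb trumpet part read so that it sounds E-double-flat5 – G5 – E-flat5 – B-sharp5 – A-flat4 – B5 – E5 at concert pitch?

Fb5 A5 F5 C##6 Bb4 C#6 F#5

Written C4 sounds as Bb3 on the Bb trumpet, so concert pitches are written a major second up.
Ebb5 gives Fb5
G5 gives A5
Eb5 gives F5
B#5 gives C##6
Ab4 gives Bb4
B5 gives C#6
E5 gives F#5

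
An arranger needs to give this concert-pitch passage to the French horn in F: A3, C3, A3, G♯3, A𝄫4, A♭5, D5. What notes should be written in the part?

Written C4 sounds as F3 on the French horn in F, so concert pitches are written a perfect fifth up.
A3 to E4
C3 to G3
A3 to E4
G#3 to D#4
Abb4 to Ebb5
Ab5 to Eb6
D5 to A5

E4 G3 E4 D#4 Ebb5 Eb6 A5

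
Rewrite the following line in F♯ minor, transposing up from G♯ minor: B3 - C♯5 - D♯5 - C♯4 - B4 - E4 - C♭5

A4 B5 C#6 B4 A5 D5 Bbb5

G♯ minor to F♯ minor up is a minor seventh, so every note moves up by that interval.
B3 → A4
C#5 → B5
D#5 → C#6
C#4 → B4
B4 → A5
E4 → D5
Cb5 → Bbb5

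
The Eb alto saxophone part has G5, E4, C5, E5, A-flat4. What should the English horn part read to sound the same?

F5 D4 Bb4 D5 Gb4

First find concert pitch: the Eb alto saxophone sounds a major sixth below written, so G5 E4 C5 E5 A-flat4 sounds Bb4 G3 Eb4 G4 Cb4.
Then write for English horn: it sounds a perfect fifth below written, so the part must be a perfect fifth above concert.
Bb4 → F5
G3 → D4
Eb4 → Bb4
G4 → D5
Cb4 → Gb4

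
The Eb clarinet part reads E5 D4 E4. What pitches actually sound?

Written C4 on the Eb clarinet sounds as Eb4, a minor third higher; apply that shift to every note.
E5 becomes G5
D4 becomes F4
E4 becomes G4

G5 F4 G4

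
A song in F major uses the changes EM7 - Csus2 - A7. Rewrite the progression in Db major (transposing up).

CM7 Absus2 F7

F major up to Db major is a minor sixth; each chord root moves by that interval while the quality stays the same.
EM7: root E up a minor sixth → C, giving CM7.
Csus2: root C up a minor sixth → Ab, giving Absus2.
A7: root A up a minor sixth → F, giving F7.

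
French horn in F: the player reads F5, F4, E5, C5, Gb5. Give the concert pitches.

Bb4 Bb3 A4 F4 Cb5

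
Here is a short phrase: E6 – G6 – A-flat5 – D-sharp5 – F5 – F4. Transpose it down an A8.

E6 becomes Eb5
G6 becomes Gb5
Ab5 becomes Abb4
D#5 becomes D4
F5 becomes Fb4
F4 becomes Fb3

Eb5 Gb5 Abb4 D4 Fb4 Fb3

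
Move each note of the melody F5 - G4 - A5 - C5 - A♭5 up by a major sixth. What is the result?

A major sixth up from F5 gives D6.
G4 up a major sixth is E5.
A5 up a major sixth is F#6.
C5 up a major sixth is A5.
Ab5 up a major sixth is F6.

D6 E5 F#6 A5 F6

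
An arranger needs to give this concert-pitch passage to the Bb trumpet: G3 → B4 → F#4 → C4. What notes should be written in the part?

A3 C#5 G#4 D4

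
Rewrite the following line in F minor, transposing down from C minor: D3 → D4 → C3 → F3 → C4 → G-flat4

G2 G3 F2 Bb2 F3 Cb4

From C down to F is a perfect fifth; apply that to each pitch.
D3 to G2
D4 to G3
C3 to F2
F3 to Bb2
C4 to F3
Gb4 to Cb4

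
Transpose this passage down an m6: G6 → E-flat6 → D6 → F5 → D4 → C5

B5 G5 F#5 A4 F#3 E4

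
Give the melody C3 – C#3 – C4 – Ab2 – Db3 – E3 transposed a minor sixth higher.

Ab3 A3 Ab4 Fb3 Bbb3 C4

C3: a sixth up reaches A, and 8 semitones makes it Ab3.
C#3: a sixth up reaches A, and 8 semitones makes it A3.
A minor sixth up from C4 gives Ab4.
Ab2: a sixth up reaches F, and 8 semitones makes it Fb3.
Db3: a sixth up reaches B, and 8 semitones makes it Bbb3.
E3: a sixth up reaches C, and 8 semitones makes it C4.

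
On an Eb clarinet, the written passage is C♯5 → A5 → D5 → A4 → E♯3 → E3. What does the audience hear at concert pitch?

The Eb clarinet sounds a minor third above written, so transpose each written note up a minor third.
C#5 gives E5
A5 gives C6
D5 gives F5
A4 gives C5
E#3 gives G#3
E3 gives G3

E5 C6 F5 C5 G#3 G3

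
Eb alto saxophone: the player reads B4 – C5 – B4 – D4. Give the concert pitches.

The Eb alto saxophone sounds a major sixth below written, so transpose each written note down a major sixth.
B4 to D4
C5 to Eb4
B4 to D4
D4 to F3

D4 Eb4 D4 F3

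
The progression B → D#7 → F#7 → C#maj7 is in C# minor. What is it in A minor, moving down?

C# minor down to A minor is a major third; each chord root moves by that interval while the quality stays the same.
B: root B down a major third → G, giving G.
D#7: root D# down a major third → B, giving B7.
F#7: root F# down a major third → D, giving D7.
C#maj7: root C# down a major third → A, giving Amaj7.

G B7 D7 Amaj7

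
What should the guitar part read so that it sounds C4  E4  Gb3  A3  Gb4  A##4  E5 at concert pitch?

C5 E5 Gb4 A4 Gb5 A##5 E6

Written C4 sounds as C3 on the guitar, so concert pitches are written a perfect octave up.
C4 becomes C5
E4 becomes E5
Gb3 becomes Gb4
A3 becomes A4
Gb4 becomes Gb5
A##4 becomes A##5
E5 becomes E6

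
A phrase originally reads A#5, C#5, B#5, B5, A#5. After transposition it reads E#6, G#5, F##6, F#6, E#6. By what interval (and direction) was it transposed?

From A#5 to E#6 is 5 letter names — a fifth of some quality.
A#5 to E#6 is 7 semitones, which makes it a perfect fifth; the second version is higher, so the direction is up.
Checking another pair — A#5 → E#6 — gives the same interval.

up a perfect fifth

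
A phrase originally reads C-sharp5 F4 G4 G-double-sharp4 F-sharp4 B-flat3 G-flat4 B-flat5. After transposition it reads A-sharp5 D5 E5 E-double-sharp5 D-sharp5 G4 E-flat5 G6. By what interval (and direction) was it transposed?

up a major sixth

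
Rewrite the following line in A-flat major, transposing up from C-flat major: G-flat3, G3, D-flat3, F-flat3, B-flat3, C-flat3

Eb4 E4 Bb3 Db4 G4 Ab3

C-flat major to A-flat major up is a major sixth, so every note moves up by that interval.
Gb3 gives Eb4
G3 gives E4
Db3 gives Bb3
Fb3 gives Db4
Bb3 gives G4
Cb3 gives Ab3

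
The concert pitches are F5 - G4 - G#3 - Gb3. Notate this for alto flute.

Bb5 C5 C#4 Cb4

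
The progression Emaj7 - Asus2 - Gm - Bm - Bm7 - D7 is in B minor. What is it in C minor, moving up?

Fmaj7 Bbsus2 Abm Cm Cm7 Eb7

B minor up to C minor is a minor second; each chord root moves by that interval while the quality stays the same.
Emaj7: root E up a minor second → F, giving Fmaj7.
Asus2: root A up a minor second → Bb, giving Bbsus2.
Gm: root G up a minor second → Ab, giving Abm.
Bm: root B up a minor second → C, giving Cm.
Bm7: root B up a minor second → C, giving Cm7.
D7: root D up a minor second → Eb, giving Eb7.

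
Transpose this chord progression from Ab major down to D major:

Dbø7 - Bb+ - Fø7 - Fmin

Gø7 E+ Bø7 Bmin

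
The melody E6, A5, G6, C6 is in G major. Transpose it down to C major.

A5 D5 C6 F5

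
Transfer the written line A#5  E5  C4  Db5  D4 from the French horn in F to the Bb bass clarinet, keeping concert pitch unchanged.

E#6 B5 G4 Ab5 A4

First find concert pitch: the French horn in F sounds a perfect fifth below written, so A#5 E5 C4 Db5 D4 sounds D#5 A4 F3 Gb4 G3.
Then write for Bb bass clarinet: it sounds a major ninth below written, so the part must be a major ninth above concert.
D#5 → E#6
A4 → B5
F3 → G4
Gb4 → Ab5
G3 → A4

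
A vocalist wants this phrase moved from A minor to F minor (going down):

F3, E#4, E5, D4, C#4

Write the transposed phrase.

A minor to F minor down is a major third, so every note moves down by that interval.
F3 gives Db3
E#4 gives C#4
E5 gives C5
D4 gives Bb3
C#4 gives A3

Db3 C#4 C5 Bb3 A3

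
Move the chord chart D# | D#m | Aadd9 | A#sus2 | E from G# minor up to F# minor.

G# minor up to F# minor is a minor seventh; each chord root moves by that interval while the quality stays the same.
D#: root D# up a minor seventh → C#, giving C#.
D#m: root D# up a minor seventh → C#, giving C#m.
Aadd9: root A up a minor seventh → G, giving Gadd9.
A#sus2: root A# up a minor seventh → G#, giving G#sus2.
E: root E up a minor seventh → D, giving D.

C# C#m Gadd9 G#sus2 D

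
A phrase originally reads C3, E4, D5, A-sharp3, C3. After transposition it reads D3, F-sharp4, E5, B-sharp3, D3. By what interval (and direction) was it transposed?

up a major second

Take the first pair: C3 → D3. C to D spans 2 letter names, so the interval is some kind of second.
C3 to D3 is 2 semitones, which makes it a major second; the second version is higher, so the direction is up.
Checking another pair — C3 → D3 — gives the same interval.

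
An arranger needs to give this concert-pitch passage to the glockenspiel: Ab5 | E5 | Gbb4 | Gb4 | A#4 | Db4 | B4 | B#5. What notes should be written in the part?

Written C4 sounds as C6 on the glockenspiel, so concert pitches are written a perfect fifteenth down.
Ab5 to Ab3
E5 to E3
Gbb4 to Gbb2
Gb4 to Gb2
A#4 to A#2
Db4 to Db2
B4 to B2
B#5 to B#3

Ab3 E3 Gbb2 Gb2 A#2 Db2 B2 B#3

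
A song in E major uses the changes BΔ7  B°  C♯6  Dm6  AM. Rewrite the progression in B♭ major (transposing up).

E major up to B♭ major is a diminished fifth; each chord root moves by that interval while the quality stays the same.
BΔ7: root B up a diminished fifth → F, giving FΔ7.
B°: root B up a diminished fifth → F, giving F°.
C♯6: root C♯ up a diminished fifth → G, giving G6.
Dm6: root D up a diminished fifth → Ab, giving Abm6.
AM: root A up a diminished fifth → Eb, giving EbM.

FΔ7 F° G6 Abm6 EbM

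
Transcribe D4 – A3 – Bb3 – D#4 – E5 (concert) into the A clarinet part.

The A clarinet sounds a minor third below written, so the written part must be a minor third above concert — transpose each note up.
D4 to F4
A3 to C4
Bb3 to Db4
D#4 to F#4
E5 to G5

F4 C4 Db4 F#4 G5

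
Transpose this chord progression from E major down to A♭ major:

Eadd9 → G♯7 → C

Abadd9 C7 Fb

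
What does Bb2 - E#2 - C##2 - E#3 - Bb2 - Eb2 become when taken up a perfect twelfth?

A perfect twelfth up from Bb2 gives F4.
E#2: a twelfth up reaches B, and 19 semitones makes it B#3.
C##2: a twelfth up reaches G, and 19 semitones makes it G##3.
A perfect twelfth up from E#3 gives B#4.
Bb2 up a perfect twelfth is F4.
A perfect twelfth up from Eb2 gives Bb3.

F4 B#3 G##3 B#4 F4 Bb3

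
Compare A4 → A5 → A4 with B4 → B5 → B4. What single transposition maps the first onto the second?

Take the first pair: A4 → B4. A to B spans 2 letter names, so the interval is some kind of second.
A4 to B4 is 2 semitones, which makes it a major second; the second version is higher, so the direction is up.
Checking another pair — A4 → B4 — gives the same interval.

up a major second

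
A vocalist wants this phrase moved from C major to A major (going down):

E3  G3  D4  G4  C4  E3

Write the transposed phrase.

From C down to A is a minor third; apply that to each pitch.
E3 to C#3
G3 to E3
D4 to B3
G4 to E4
C4 to A3
E3 to C#3

C#3 E3 B3 E4 A3 C#3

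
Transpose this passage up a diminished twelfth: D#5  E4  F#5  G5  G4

A6 Bb5 C7 Db7 Db6

D#5 up a diminished twelfth is A6.
E4: a twelfth up reaches B, and 18 semitones makes it Bb5.
A diminished twelfth up from F#5 gives C7.
A diminished twelfth up from G5 gives Db7.
G4 up a diminished twelfth is Db6.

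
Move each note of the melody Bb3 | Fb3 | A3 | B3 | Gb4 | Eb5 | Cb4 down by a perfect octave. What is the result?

Bb3 becomes Bb2
Fb3 becomes Fb2
A3 becomes A2
B3 becomes B2
Gb4 becomes Gb3
Eb5 becomes Eb4
Cb4 becomes Cb3

Bb2 Fb2 A2 B2 Gb3 Eb4 Cb3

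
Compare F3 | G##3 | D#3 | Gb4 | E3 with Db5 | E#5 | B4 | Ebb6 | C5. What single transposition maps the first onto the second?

up a minor thirteenth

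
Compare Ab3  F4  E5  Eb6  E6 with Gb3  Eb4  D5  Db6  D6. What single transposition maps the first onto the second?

Take the first pair: Ab3 → Gb3. A to G spans 2 letter names, so the interval is some kind of second.
Gb3 to Ab3 is 2 semitones, which makes it a major second; the second version is lower, so the direction is down.
Checking another pair — E6 → D6 — gives the same interval.

down a major second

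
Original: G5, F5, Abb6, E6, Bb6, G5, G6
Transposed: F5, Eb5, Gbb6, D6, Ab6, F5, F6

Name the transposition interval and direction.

down a major second

Take the first pair: G5 → F5. G to F spans 2 letter names, so the interval is some kind of second.
F5 to G5 is 2 semitones, which makes it a major second; the second version is lower, so the direction is down.
Checking another pair — G6 → F6 — gives the same interval.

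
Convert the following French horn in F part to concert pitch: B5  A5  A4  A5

Written C4 on the French horn in F sounds as F3, a perfect fifth lower; apply that shift to every note.
B5 to E5
A5 to D5
A4 to D4
A5 to D5

E5 D5 D4 D5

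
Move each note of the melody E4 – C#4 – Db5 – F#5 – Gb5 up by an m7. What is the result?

E4: a seventh up reaches D, and 10 semitones makes it D5.
A minor seventh up from C#4 gives B4.
Db5: a seventh up reaches C, and 10 semitones makes it Cb6.
A minor seventh up from F#5 gives E6.
Gb5 up a minor seventh is Fb6.

D5 B4 Cb6 E6 Fb6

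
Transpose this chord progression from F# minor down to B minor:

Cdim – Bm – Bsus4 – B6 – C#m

Fdim Em Esus4 E6 F#m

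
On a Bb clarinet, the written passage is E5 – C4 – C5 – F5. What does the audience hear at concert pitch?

Written C4 on the Bb clarinet sounds as Bb3, a major second lower; apply that shift to every note.
E5 -> D5
C4 -> Bb3
C5 -> Bb4
F5 -> Eb5

D5 Bb3 Bb4 Eb5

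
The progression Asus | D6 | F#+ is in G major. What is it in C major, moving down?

G major down to C major is a perfect fifth; each chord root moves by that interval while the quality stays the same.
Asus: root A down a perfect fifth → D, giving Dsus.
D6: root D down a perfect fifth → G, giving G6.
F#+: root F# down a perfect fifth → B, giving B+.

Dsus G6 B+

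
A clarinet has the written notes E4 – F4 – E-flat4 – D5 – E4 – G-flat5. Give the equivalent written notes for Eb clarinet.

A#3 B3 A3 G#4 A#3 C5

First find concert pitch: the A clarinet sounds a minor third below written, so E4 F4 E-flat4 D5 E4 G-flat5 sounds C#4 D4 C4 B4 C#4 Eb5.
Then write for Eb clarinet: it sounds a minor third above written, so the part must be a minor third below concert.
C#4 → A#3
D4 → B3
C4 → A3
B4 → G#4
C#4 → A#3
Eb5 → C5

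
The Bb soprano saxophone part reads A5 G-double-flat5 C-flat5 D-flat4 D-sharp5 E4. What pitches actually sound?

Written C4 on the Bb soprano saxophone sounds as Bb3, a major second lower; apply that shift to every note.
A5 -> G5
Gbb5 -> Fbb5
Cb5 -> Bbb4
Db4 -> Cb4
D#5 -> C#5
E4 -> D4

G5 Fbb5 Bbb4 Cb4 C#5 D4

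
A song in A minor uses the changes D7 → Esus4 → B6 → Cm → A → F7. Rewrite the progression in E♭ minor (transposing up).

A minor up to E♭ minor is a diminished fifth; each chord root moves by that interval while the quality stays the same.
D7: root D up a diminished fifth → Ab, giving Ab7.
Esus4: root E up a diminished fifth → Bb, giving Bbsus4.
B6: root B up a diminished fifth → F, giving F6.
Cm: root C up a diminished fifth → Gb, giving Gbm.
A: root A up a diminished fifth → Eb, giving Eb.
F7: root F up a diminished fifth → Cb, giving Cb7.

Ab7 Bbsus4 F6 Gbm Eb Cb7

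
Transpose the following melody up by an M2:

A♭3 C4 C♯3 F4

Bb3 D4 D#3 G4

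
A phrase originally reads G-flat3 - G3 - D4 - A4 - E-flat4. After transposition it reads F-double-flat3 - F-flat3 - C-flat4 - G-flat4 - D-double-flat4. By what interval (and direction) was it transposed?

down an augmented second

From Gb3 to Fbb3 is 2 letter names — a second of some quality.
Fbb3 to Gb3 is 3 semitones, which makes it an augmented second; the second version is lower, so the direction is down.
Checking another pair — Eb4 → Dbb4 — gives the same interval.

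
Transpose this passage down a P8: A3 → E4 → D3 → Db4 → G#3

A3 to A2
E4 to E3
D3 to D2
Db4 to Db3
G#3 to G#2

A2 E3 D2 Db3 G#2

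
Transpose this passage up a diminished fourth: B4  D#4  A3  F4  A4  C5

Eb5 G4 Db4 Bbb4 Db5 Fb5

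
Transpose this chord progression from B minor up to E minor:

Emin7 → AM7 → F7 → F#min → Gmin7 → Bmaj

B minor up to E minor is a perfect fourth; each chord root moves by that interval while the quality stays the same.
Emin7: root E up a perfect fourth → A, giving Amin7.
AM7: root A up a perfect fourth → D, giving DM7.
F7: root F up a perfect fourth → Bb, giving Bb7.
F#min: root F# up a perfect fourth → B, giving Bmin.
Gmin7: root G up a perfect fourth → C, giving Cmin7.
Bmaj: root B up a perfect fourth → E, giving Emaj.

Amin7 DM7 Bb7 Bmin Cmin7 Emaj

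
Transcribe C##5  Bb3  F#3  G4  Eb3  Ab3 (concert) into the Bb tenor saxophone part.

D##6 C5 G#4 A5 F4 Bb4

The Bb tenor saxophone sounds a major ninth below written, so the written part must be a major ninth above concert — transpose each note up.
C##5 gives D##6
Bb3 gives C5
F#3 gives G#4
G4 gives A5
Eb3 gives F4
Ab3 gives Bb4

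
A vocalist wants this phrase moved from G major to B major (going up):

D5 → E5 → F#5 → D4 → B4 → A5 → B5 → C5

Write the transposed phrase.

From G up to B is a major third; apply that to each pitch.
D5 becomes F#5
E5 becomes G#5
F#5 becomes A#5
D4 becomes F#4
B4 becomes D#5
A5 becomes C#6
B5 becomes D#6
C5 becomes E5

F#5 G#5 A#5 F#4 D#5 C#6 D#6 E5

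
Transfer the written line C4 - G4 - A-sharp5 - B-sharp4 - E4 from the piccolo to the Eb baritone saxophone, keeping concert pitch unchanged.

First find concert pitch: the piccolo sounds a perfect octave above written, so C4 G4 A-sharp5 B-sharp4 E4 sounds C5 G5 A#6 B#5 E5.
Then write for Eb baritone saxophone: it sounds a major thirteenth below written, so the part must be a major thirteenth above concert.
C5 → A6
G5 → E7
A#6 → F##8
B#5 → G##7
E5 → C#7

A6 E7 F##8 G##7 C#7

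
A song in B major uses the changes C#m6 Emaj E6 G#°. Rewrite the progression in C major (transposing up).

Dm6 Fmaj F6 A°

B major up to C major is a minor second; each chord root moves by that interval while the quality stays the same.
C#m6: root C# up a minor second → D, giving Dm6.
Emaj: root E up a minor second → F, giving Fmaj.
E6: root E up a minor second → F, giving F6.
G#°: root G# up a minor second → A, giving A°.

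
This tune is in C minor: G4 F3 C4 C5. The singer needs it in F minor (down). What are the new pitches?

From C down to F is a perfect fifth; apply that to each pitch.
G4 → C4
F3 → Bb2
C4 → F3
C5 → F4

C4 Bb2 F3 F4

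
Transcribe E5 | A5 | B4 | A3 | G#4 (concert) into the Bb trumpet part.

Written C4 sounds as Bb3 on the Bb trumpet, so concert pitches are written a major second up.
E5 becomes F#5
A5 becomes B5
B4 becomes C#5
A3 becomes B3
G#4 becomes A#4

F#5 B5 C#5 B3 A#4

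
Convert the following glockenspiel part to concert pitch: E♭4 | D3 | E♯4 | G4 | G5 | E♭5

Eb6 D5 E#6 G6 G7 Eb7

The glockenspiel sounds a perfect fifteenth above written, so transpose each written note up a perfect fifteenth.
Eb4 to Eb6
D3 to D5
E#4 to E#6
G4 to G6
G5 to G7
Eb5 to Eb7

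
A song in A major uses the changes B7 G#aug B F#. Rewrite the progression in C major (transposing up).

A major up to C major is a minor third; each chord root moves by that interval while the quality stays the same.
B7: root B up a minor third → D, giving D7.
G#aug: root G# up a minor third → B, giving Baug.
B: root B up a minor third → D, giving D.
F#: root F# up a minor third → A, giving A.

D7 Baug D A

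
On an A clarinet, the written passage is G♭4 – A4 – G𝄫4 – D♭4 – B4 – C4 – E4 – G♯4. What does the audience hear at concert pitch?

Eb4 F#4 Ebb4 Bb3 G#4 A3 C#4 E#4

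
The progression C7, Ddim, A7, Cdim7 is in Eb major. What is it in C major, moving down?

A7 Bdim F#7 Adim7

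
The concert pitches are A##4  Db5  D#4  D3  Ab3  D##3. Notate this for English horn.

E##5 Ab5 A#4 A3 Eb4 A##3

Written C4 sounds as F3 on the English horn, so concert pitches are written a perfect fifth up.
A##4 -> E##5
Db5 -> Ab5
D#4 -> A#4
D3 -> A3
Ab3 -> Eb4
D##3 -> A##3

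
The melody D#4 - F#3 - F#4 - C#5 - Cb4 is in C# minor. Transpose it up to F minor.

C# minor to F minor up is a diminished fourth, so every note moves up by that interval.
D#4 → G4
F#3 → Bb3
F#4 → Bb4
C#5 → F5
Cb4 → Fbb4

G4 Bb3 Bb4 F5 Fbb4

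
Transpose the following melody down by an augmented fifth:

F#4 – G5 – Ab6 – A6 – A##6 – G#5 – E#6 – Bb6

Bb3 Cb5 Dbb6 Db6 D#6 C5 A5 Ebb6

F#4 -> Bb3
G5 -> Cb5
Ab6 -> Dbb6
A6 -> Db6
A##6 -> D#6
G#5 -> C5
E#6 -> A5
Bb6 -> Ebb6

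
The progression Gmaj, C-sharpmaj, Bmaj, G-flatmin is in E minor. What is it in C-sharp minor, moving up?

Emaj A#maj G#maj Ebmin

E minor up to C-sharp minor is a major sixth; each chord root moves by that interval while the quality stays the same.
Gmaj: root G up a major sixth → E, giving Emaj.
C-sharpmaj: root C-sharp up a major sixth → A#, giving A#maj.
Bmaj: root B up a major sixth → G#, giving G#maj.
G-flatmin: root G-flat up a major sixth → Eb, giving Ebmin.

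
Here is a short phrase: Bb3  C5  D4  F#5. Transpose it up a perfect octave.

Bb4 C6 D5 F#6

Bb3 to Bb4
C5 to C6
D4 to D5
F#5 to F#6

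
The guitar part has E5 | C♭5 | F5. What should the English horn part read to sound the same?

B4 Gb4 C5

First find concert pitch: the guitar sounds a perfect octave below written, so E5 C♭5 F5 sounds E4 Cb4 F4.
Then write for English horn: it sounds a perfect fifth below written, so the part must be a perfect fifth above concert.
E4 → B4
Cb4 → Gb4
F4 → C5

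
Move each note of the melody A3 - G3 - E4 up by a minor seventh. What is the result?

G4 F4 D5

A minor seventh up from A3 gives G4.
G3 up a minor seventh is F4.
E4 up a minor seventh is D5.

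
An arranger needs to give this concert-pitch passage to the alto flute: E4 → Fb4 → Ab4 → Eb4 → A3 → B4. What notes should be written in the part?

The alto flute sounds a perfect fourth below written, so the written part must be a perfect fourth above concert — transpose each note up.
E4 gives A4
Fb4 gives Bbb4
Ab4 gives Db5
Eb4 gives Ab4
A3 gives D4
B4 gives E5

A4 Bbb4 Db5 Ab4 D4 E5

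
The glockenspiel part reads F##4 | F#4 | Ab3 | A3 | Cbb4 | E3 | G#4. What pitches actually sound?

The glockenspiel sounds a perfect fifteenth above written, so transpose each written note up a perfect fifteenth.
F##4 gives F##6
F#4 gives F#6
Ab3 gives Ab5
A3 gives A5
Cbb4 gives Cbb6
E3 gives E5
G#4 gives G#6

F##6 F#6 Ab5 A5 Cbb6 E5 G#6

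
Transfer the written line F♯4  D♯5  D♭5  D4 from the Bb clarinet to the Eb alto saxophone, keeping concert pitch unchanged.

C#5 A#5 Ab5 A4

First find concert pitch: the Bb clarinet sounds a major second below written, so F♯4 D♯5 D♭5 D4 sounds E4 C#5 Cb5 C4.
Then write for Eb alto saxophone: it sounds a major sixth below written, so the part must be a major sixth above concert.
E4 → C#5
C#5 → A#5
Cb5 → Ab5
C4 → A4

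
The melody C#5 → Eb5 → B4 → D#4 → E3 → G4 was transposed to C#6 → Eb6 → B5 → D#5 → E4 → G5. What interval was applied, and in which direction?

From C#5 to C#6 is 8 letter names — an octave of some quality.
C#5 to C#6 is 12 semitones, which makes it a perfect octave; the second version is higher, so the direction is up.
Checking another pair — G4 → G5 — gives the same interval.

up a perfect octave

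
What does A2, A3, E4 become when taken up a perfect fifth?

E3 E4 B4

A2 becomes E3
A3 becomes E4
E4 becomes B4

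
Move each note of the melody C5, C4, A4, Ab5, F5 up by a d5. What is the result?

Gb5 Gb4 Eb5 Ebb6 Cb6

C5 up a diminished fifth is Gb5.
C4 up a diminished fifth is Gb4.
A diminished fifth up from A4 gives Eb5.
Ab5: a fifth up reaches E, and 6 semitones makes it Ebb6.
F5: a fifth up reaches C, and 6 semitones makes it Cb6.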